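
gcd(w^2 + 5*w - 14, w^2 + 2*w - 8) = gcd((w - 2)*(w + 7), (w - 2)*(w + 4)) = w - 2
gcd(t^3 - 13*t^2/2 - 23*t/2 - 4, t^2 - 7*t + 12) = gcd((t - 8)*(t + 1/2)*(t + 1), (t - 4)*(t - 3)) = 1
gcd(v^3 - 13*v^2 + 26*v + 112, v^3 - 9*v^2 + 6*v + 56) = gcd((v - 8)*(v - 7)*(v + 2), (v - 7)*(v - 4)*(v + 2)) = v^2 - 5*v - 14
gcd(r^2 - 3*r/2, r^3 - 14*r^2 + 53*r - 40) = 1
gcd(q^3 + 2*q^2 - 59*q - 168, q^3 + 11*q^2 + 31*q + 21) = q^2 + 10*q + 21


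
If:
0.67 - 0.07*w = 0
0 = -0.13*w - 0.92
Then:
No Solution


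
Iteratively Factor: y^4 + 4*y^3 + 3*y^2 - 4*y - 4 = (y + 1)*(y^3 + 3*y^2 - 4) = (y - 1)*(y + 1)*(y^2 + 4*y + 4) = (y - 1)*(y + 1)*(y + 2)*(y + 2)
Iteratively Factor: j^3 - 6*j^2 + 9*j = (j - 3)*(j^2 - 3*j) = (j - 3)^2*(j)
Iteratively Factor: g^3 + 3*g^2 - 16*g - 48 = (g + 3)*(g^2 - 16) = (g + 3)*(g + 4)*(g - 4)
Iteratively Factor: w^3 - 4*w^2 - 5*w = (w - 5)*(w^2 + w) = w*(w - 5)*(w + 1)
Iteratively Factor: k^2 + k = (k)*(k + 1)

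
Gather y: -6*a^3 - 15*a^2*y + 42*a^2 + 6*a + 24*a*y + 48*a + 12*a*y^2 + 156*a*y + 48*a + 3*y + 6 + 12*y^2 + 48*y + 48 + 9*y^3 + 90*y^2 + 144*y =-6*a^3 + 42*a^2 + 102*a + 9*y^3 + y^2*(12*a + 102) + y*(-15*a^2 + 180*a + 195) + 54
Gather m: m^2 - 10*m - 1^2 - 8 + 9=m^2 - 10*m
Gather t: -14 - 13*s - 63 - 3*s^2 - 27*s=-3*s^2 - 40*s - 77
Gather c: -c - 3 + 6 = 3 - c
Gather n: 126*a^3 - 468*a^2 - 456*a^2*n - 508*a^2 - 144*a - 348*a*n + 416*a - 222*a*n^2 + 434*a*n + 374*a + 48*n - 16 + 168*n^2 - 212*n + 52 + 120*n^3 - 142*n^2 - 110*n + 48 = 126*a^3 - 976*a^2 + 646*a + 120*n^3 + n^2*(26 - 222*a) + n*(-456*a^2 + 86*a - 274) + 84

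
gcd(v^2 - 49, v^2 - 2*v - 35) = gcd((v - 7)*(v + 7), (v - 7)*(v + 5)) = v - 7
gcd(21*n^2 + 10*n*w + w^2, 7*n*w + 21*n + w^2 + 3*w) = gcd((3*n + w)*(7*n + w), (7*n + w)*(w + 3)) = 7*n + w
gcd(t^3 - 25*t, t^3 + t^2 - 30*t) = t^2 - 5*t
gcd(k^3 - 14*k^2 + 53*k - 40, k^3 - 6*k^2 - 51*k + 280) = k^2 - 13*k + 40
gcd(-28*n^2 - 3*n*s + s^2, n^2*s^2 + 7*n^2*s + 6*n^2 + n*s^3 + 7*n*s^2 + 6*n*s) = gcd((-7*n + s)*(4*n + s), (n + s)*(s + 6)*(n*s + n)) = 1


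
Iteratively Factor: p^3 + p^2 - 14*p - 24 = (p + 3)*(p^2 - 2*p - 8) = (p - 4)*(p + 3)*(p + 2)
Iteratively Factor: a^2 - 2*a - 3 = (a + 1)*(a - 3)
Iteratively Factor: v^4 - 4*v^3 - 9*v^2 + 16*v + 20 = (v - 5)*(v^3 + v^2 - 4*v - 4) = (v - 5)*(v + 2)*(v^2 - v - 2) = (v - 5)*(v + 1)*(v + 2)*(v - 2)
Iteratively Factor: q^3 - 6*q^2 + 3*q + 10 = (q - 5)*(q^2 - q - 2) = (q - 5)*(q - 2)*(q + 1)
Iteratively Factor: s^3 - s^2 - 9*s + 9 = (s - 3)*(s^2 + 2*s - 3) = (s - 3)*(s + 3)*(s - 1)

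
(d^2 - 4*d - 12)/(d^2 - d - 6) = (d - 6)/(d - 3)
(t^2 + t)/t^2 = (t + 1)/t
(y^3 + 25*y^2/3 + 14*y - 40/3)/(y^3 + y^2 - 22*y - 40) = (3*y^2 + 13*y - 10)/(3*(y^2 - 3*y - 10))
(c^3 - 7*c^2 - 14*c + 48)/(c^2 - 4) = (c^2 - 5*c - 24)/(c + 2)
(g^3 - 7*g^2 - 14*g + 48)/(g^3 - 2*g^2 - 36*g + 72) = (g^2 - 5*g - 24)/(g^2 - 36)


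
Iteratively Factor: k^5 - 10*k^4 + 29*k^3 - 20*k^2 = (k - 4)*(k^4 - 6*k^3 + 5*k^2) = (k - 5)*(k - 4)*(k^3 - k^2) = k*(k - 5)*(k - 4)*(k^2 - k) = k*(k - 5)*(k - 4)*(k - 1)*(k)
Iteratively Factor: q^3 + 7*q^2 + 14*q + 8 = (q + 1)*(q^2 + 6*q + 8) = (q + 1)*(q + 2)*(q + 4)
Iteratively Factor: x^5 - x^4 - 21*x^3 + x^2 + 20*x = (x)*(x^4 - x^3 - 21*x^2 + x + 20) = x*(x - 1)*(x^3 - 21*x - 20) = x*(x - 5)*(x - 1)*(x^2 + 5*x + 4) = x*(x - 5)*(x - 1)*(x + 4)*(x + 1)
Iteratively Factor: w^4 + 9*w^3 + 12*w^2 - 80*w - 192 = (w + 4)*(w^3 + 5*w^2 - 8*w - 48) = (w + 4)^2*(w^2 + w - 12) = (w - 3)*(w + 4)^2*(w + 4)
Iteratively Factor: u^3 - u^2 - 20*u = (u - 5)*(u^2 + 4*u) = (u - 5)*(u + 4)*(u)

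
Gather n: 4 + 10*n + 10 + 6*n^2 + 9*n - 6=6*n^2 + 19*n + 8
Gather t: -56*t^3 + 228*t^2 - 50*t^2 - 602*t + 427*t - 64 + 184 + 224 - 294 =-56*t^3 + 178*t^2 - 175*t + 50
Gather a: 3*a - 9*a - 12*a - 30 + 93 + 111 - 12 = 162 - 18*a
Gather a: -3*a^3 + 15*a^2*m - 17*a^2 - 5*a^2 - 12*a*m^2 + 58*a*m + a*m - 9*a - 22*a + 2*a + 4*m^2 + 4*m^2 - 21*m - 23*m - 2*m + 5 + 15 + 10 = -3*a^3 + a^2*(15*m - 22) + a*(-12*m^2 + 59*m - 29) + 8*m^2 - 46*m + 30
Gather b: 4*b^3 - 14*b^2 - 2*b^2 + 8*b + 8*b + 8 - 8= 4*b^3 - 16*b^2 + 16*b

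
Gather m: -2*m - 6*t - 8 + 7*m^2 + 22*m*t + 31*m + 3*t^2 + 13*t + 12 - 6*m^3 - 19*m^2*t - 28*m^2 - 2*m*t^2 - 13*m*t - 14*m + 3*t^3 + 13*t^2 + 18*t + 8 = -6*m^3 + m^2*(-19*t - 21) + m*(-2*t^2 + 9*t + 15) + 3*t^3 + 16*t^2 + 25*t + 12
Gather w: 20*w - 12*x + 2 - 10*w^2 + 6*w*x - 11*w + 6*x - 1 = -10*w^2 + w*(6*x + 9) - 6*x + 1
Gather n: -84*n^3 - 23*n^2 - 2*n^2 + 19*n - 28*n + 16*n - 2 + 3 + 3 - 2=-84*n^3 - 25*n^2 + 7*n + 2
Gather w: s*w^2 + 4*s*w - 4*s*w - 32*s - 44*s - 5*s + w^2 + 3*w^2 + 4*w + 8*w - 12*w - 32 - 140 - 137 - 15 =-81*s + w^2*(s + 4) - 324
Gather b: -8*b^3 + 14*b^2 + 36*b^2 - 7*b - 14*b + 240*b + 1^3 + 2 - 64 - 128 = -8*b^3 + 50*b^2 + 219*b - 189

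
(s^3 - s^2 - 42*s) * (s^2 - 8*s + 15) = s^5 - 9*s^4 - 19*s^3 + 321*s^2 - 630*s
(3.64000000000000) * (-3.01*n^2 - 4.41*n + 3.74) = -10.9564*n^2 - 16.0524*n + 13.6136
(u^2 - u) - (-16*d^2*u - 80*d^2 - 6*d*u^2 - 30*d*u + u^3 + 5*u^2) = 16*d^2*u + 80*d^2 + 6*d*u^2 + 30*d*u - u^3 - 4*u^2 - u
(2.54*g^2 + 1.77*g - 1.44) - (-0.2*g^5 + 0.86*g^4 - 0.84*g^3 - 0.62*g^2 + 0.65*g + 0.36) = 0.2*g^5 - 0.86*g^4 + 0.84*g^3 + 3.16*g^2 + 1.12*g - 1.8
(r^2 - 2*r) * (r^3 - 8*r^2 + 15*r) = r^5 - 10*r^4 + 31*r^3 - 30*r^2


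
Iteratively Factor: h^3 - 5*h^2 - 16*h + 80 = (h - 4)*(h^2 - h - 20) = (h - 5)*(h - 4)*(h + 4)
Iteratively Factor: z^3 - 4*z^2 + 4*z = (z - 2)*(z^2 - 2*z) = (z - 2)^2*(z)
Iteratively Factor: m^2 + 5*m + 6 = (m + 3)*(m + 2)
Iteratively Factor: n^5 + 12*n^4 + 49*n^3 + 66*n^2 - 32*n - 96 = (n + 2)*(n^4 + 10*n^3 + 29*n^2 + 8*n - 48) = (n - 1)*(n + 2)*(n^3 + 11*n^2 + 40*n + 48) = (n - 1)*(n + 2)*(n + 4)*(n^2 + 7*n + 12) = (n - 1)*(n + 2)*(n + 4)^2*(n + 3)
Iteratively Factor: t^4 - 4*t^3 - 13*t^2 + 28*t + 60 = (t - 5)*(t^3 + t^2 - 8*t - 12) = (t - 5)*(t + 2)*(t^2 - t - 6) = (t - 5)*(t - 3)*(t + 2)*(t + 2)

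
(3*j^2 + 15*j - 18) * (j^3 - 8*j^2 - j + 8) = 3*j^5 - 9*j^4 - 141*j^3 + 153*j^2 + 138*j - 144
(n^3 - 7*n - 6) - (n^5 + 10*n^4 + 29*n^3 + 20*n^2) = -n^5 - 10*n^4 - 28*n^3 - 20*n^2 - 7*n - 6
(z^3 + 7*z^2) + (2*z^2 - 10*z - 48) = z^3 + 9*z^2 - 10*z - 48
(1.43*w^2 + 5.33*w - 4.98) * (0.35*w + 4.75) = 0.5005*w^3 + 8.658*w^2 + 23.5745*w - 23.655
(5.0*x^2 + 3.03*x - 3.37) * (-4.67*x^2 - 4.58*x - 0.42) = -23.35*x^4 - 37.0501*x^3 - 0.2395*x^2 + 14.162*x + 1.4154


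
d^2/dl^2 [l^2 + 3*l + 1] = 2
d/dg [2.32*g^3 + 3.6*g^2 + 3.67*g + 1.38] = 6.96*g^2 + 7.2*g + 3.67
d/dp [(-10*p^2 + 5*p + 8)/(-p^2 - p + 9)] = (15*p^2 - 164*p + 53)/(p^4 + 2*p^3 - 17*p^2 - 18*p + 81)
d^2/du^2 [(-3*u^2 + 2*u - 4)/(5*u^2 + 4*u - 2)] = 20*(11*u^3 - 39*u^2 - 18*u - 10)/(125*u^6 + 300*u^5 + 90*u^4 - 176*u^3 - 36*u^2 + 48*u - 8)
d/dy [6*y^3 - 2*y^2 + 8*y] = 18*y^2 - 4*y + 8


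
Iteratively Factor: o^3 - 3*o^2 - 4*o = (o - 4)*(o^2 + o) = (o - 4)*(o + 1)*(o)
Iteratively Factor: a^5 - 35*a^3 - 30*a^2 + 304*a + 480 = (a + 2)*(a^4 - 2*a^3 - 31*a^2 + 32*a + 240) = (a + 2)*(a + 3)*(a^3 - 5*a^2 - 16*a + 80) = (a - 5)*(a + 2)*(a + 3)*(a^2 - 16) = (a - 5)*(a - 4)*(a + 2)*(a + 3)*(a + 4)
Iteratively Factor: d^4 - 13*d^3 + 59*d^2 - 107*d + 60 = (d - 4)*(d^3 - 9*d^2 + 23*d - 15) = (d - 5)*(d - 4)*(d^2 - 4*d + 3) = (d - 5)*(d - 4)*(d - 3)*(d - 1)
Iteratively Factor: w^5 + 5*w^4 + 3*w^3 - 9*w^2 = (w + 3)*(w^4 + 2*w^3 - 3*w^2) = w*(w + 3)*(w^3 + 2*w^2 - 3*w) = w*(w - 1)*(w + 3)*(w^2 + 3*w) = w*(w - 1)*(w + 3)^2*(w)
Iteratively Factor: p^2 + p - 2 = (p + 2)*(p - 1)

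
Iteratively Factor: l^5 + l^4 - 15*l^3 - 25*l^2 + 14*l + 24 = (l + 2)*(l^4 - l^3 - 13*l^2 + l + 12) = (l + 1)*(l + 2)*(l^3 - 2*l^2 - 11*l + 12) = (l + 1)*(l + 2)*(l + 3)*(l^2 - 5*l + 4) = (l - 4)*(l + 1)*(l + 2)*(l + 3)*(l - 1)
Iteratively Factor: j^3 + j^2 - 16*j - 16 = (j + 1)*(j^2 - 16) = (j + 1)*(j + 4)*(j - 4)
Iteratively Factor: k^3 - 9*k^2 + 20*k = (k - 5)*(k^2 - 4*k) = (k - 5)*(k - 4)*(k)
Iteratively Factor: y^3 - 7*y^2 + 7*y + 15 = (y - 5)*(y^2 - 2*y - 3) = (y - 5)*(y - 3)*(y + 1)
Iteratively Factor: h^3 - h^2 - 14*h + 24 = (h + 4)*(h^2 - 5*h + 6) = (h - 3)*(h + 4)*(h - 2)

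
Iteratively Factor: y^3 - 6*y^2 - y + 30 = (y - 3)*(y^2 - 3*y - 10) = (y - 3)*(y + 2)*(y - 5)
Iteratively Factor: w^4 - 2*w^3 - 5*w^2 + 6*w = (w + 2)*(w^3 - 4*w^2 + 3*w) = (w - 3)*(w + 2)*(w^2 - w) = w*(w - 3)*(w + 2)*(w - 1)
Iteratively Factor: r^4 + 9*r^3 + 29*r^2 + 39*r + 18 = (r + 2)*(r^3 + 7*r^2 + 15*r + 9) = (r + 2)*(r + 3)*(r^2 + 4*r + 3) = (r + 1)*(r + 2)*(r + 3)*(r + 3)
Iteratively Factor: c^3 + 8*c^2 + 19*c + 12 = (c + 1)*(c^2 + 7*c + 12) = (c + 1)*(c + 4)*(c + 3)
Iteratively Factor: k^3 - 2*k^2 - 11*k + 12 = (k - 4)*(k^2 + 2*k - 3) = (k - 4)*(k - 1)*(k + 3)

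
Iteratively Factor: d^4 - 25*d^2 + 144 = (d - 3)*(d^3 + 3*d^2 - 16*d - 48) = (d - 3)*(d + 3)*(d^2 - 16) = (d - 4)*(d - 3)*(d + 3)*(d + 4)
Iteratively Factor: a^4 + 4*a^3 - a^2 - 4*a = (a)*(a^3 + 4*a^2 - a - 4) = a*(a - 1)*(a^2 + 5*a + 4) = a*(a - 1)*(a + 1)*(a + 4)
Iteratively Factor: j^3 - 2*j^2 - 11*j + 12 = (j - 4)*(j^2 + 2*j - 3) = (j - 4)*(j - 1)*(j + 3)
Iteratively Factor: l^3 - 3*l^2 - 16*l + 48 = (l - 3)*(l^2 - 16) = (l - 4)*(l - 3)*(l + 4)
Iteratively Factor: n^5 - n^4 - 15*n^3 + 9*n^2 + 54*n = (n - 3)*(n^4 + 2*n^3 - 9*n^2 - 18*n) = (n - 3)*(n + 2)*(n^3 - 9*n) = (n - 3)*(n + 2)*(n + 3)*(n^2 - 3*n) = (n - 3)^2*(n + 2)*(n + 3)*(n)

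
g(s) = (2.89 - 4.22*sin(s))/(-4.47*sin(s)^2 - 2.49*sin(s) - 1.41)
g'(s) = (2.89 - 4.22*sin(s))*(8.94*sin(s)*cos(s) + 2.49*cos(s))/(-4.47*sin(s)^2 - 2.49*sin(s) - 1.41)^2 - 4.22*cos(s)/(-4.47*sin(s)^2 - 2.49*sin(s) - 1.41)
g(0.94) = 0.08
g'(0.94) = 0.32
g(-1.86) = -2.22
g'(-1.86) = 0.84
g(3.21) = -2.52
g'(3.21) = -7.09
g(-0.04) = -2.32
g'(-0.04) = 6.95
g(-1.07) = -2.47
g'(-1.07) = -1.62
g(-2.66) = -3.99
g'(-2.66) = 1.72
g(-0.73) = -3.28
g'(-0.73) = -3.08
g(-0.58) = -3.75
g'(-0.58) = -2.90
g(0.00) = -2.05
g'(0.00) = 6.61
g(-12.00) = -0.16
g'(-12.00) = 1.12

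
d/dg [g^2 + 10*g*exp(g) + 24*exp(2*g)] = 10*g*exp(g) + 2*g + 48*exp(2*g) + 10*exp(g)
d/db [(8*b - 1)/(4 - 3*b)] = 29/(3*b - 4)^2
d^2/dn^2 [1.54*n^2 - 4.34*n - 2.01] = 3.08000000000000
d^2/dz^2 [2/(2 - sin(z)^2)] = 4*(2*sin(z)^4 + sin(z)^2 - 2)/(sin(z)^2 - 2)^3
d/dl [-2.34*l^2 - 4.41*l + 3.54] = -4.68*l - 4.41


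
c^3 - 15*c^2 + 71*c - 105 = (c - 7)*(c - 5)*(c - 3)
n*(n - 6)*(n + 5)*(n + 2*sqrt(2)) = n^4 - n^3 + 2*sqrt(2)*n^3 - 30*n^2 - 2*sqrt(2)*n^2 - 60*sqrt(2)*n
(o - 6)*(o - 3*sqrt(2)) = o^2 - 6*o - 3*sqrt(2)*o + 18*sqrt(2)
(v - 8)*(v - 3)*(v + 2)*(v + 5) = v^4 - 4*v^3 - 43*v^2 + 58*v + 240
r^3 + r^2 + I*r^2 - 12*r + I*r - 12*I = (r - 3)*(r + 4)*(r + I)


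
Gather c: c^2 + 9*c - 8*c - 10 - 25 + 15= c^2 + c - 20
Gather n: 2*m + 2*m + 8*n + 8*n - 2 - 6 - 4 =4*m + 16*n - 12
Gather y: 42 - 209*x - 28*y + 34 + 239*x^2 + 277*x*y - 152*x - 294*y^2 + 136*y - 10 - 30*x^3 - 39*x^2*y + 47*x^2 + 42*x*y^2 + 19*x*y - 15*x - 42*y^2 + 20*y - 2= -30*x^3 + 286*x^2 - 376*x + y^2*(42*x - 336) + y*(-39*x^2 + 296*x + 128) + 64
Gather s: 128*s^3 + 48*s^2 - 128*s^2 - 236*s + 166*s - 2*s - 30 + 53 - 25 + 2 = 128*s^3 - 80*s^2 - 72*s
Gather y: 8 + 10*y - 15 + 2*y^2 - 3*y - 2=2*y^2 + 7*y - 9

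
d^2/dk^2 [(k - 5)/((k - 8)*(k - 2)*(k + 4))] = 6*(k^5 - 16*k^4 + 100*k^3 - 188*k^2 - 16*k - 1088)/(k^9 - 18*k^8 + 36*k^7 + 840*k^6 - 3168*k^5 - 12672*k^4 + 53760*k^3 + 36864*k^2 - 294912*k + 262144)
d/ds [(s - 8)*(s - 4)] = 2*s - 12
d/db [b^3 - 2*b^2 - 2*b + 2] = 3*b^2 - 4*b - 2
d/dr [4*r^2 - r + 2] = 8*r - 1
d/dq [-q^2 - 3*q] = -2*q - 3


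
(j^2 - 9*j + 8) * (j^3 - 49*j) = j^5 - 9*j^4 - 41*j^3 + 441*j^2 - 392*j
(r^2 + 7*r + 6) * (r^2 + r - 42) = r^4 + 8*r^3 - 29*r^2 - 288*r - 252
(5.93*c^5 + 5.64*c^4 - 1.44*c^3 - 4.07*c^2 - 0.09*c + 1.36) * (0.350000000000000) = 2.0755*c^5 + 1.974*c^4 - 0.504*c^3 - 1.4245*c^2 - 0.0315*c + 0.476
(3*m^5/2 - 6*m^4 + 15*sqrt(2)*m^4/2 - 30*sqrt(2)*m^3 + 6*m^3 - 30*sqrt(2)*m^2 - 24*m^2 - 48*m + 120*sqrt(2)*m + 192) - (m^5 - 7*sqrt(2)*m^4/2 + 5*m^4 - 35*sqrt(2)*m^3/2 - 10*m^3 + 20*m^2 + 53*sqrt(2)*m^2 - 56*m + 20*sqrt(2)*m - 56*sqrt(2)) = m^5/2 - 11*m^4 + 11*sqrt(2)*m^4 - 25*sqrt(2)*m^3/2 + 16*m^3 - 83*sqrt(2)*m^2 - 44*m^2 + 8*m + 100*sqrt(2)*m + 56*sqrt(2) + 192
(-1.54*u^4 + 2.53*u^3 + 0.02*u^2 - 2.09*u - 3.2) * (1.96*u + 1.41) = -3.0184*u^5 + 2.7874*u^4 + 3.6065*u^3 - 4.0682*u^2 - 9.2189*u - 4.512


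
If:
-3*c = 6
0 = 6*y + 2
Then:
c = -2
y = -1/3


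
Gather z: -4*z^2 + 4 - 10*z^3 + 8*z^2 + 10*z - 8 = -10*z^3 + 4*z^2 + 10*z - 4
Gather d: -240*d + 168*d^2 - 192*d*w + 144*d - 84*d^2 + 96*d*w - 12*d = 84*d^2 + d*(-96*w - 108)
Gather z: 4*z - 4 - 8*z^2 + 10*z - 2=-8*z^2 + 14*z - 6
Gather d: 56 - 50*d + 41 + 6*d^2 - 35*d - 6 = 6*d^2 - 85*d + 91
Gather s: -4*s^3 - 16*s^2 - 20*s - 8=-4*s^3 - 16*s^2 - 20*s - 8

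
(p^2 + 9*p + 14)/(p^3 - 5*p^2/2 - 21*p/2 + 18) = 2*(p^2 + 9*p + 14)/(2*p^3 - 5*p^2 - 21*p + 36)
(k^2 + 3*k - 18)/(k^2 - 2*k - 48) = (k - 3)/(k - 8)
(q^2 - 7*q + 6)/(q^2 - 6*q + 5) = (q - 6)/(q - 5)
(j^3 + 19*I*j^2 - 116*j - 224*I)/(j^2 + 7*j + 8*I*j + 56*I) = (j^2 + 11*I*j - 28)/(j + 7)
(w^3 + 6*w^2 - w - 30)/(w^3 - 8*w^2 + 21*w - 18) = (w^2 + 8*w + 15)/(w^2 - 6*w + 9)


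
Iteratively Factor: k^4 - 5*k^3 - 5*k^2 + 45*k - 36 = (k - 4)*(k^3 - k^2 - 9*k + 9) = (k - 4)*(k - 3)*(k^2 + 2*k - 3) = (k - 4)*(k - 3)*(k - 1)*(k + 3)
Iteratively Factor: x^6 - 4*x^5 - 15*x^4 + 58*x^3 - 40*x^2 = (x)*(x^5 - 4*x^4 - 15*x^3 + 58*x^2 - 40*x) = x^2*(x^4 - 4*x^3 - 15*x^2 + 58*x - 40) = x^2*(x - 5)*(x^3 + x^2 - 10*x + 8) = x^2*(x - 5)*(x - 1)*(x^2 + 2*x - 8) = x^2*(x - 5)*(x - 1)*(x + 4)*(x - 2)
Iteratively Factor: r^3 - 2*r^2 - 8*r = (r + 2)*(r^2 - 4*r) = (r - 4)*(r + 2)*(r)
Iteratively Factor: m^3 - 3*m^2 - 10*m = (m)*(m^2 - 3*m - 10) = m*(m - 5)*(m + 2)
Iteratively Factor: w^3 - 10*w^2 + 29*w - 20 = (w - 1)*(w^2 - 9*w + 20) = (w - 5)*(w - 1)*(w - 4)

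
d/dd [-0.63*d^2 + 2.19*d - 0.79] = 2.19 - 1.26*d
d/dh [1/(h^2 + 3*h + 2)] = (-2*h - 3)/(h^2 + 3*h + 2)^2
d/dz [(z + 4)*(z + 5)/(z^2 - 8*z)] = (-17*z^2 - 40*z + 160)/(z^2*(z^2 - 16*z + 64))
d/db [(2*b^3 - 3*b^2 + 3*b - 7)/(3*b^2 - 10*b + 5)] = (6*b^4 - 40*b^3 + 51*b^2 + 12*b - 55)/(9*b^4 - 60*b^3 + 130*b^2 - 100*b + 25)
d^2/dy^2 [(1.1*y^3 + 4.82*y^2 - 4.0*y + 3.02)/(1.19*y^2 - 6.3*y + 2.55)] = (1.77635683940025e-15*y^5 - 7.105427357601e-15*y^4 + 141.58438*y^3 - 168.127008*y^2 - 20.10114*y + 155.56332)/(1.685159*y^6 - 26.76429*y^5 + 152.526465*y^4 - 364.7511*y^3 + 326.842425*y^2 - 122.89725*y + 16.581375)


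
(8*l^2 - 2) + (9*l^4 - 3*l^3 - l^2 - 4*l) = 9*l^4 - 3*l^3 + 7*l^2 - 4*l - 2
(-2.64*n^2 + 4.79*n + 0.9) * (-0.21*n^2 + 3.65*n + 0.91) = 0.5544*n^4 - 10.6419*n^3 + 14.8921*n^2 + 7.6439*n + 0.819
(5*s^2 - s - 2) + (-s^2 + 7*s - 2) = 4*s^2 + 6*s - 4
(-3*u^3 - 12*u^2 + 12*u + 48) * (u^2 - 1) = -3*u^5 - 12*u^4 + 15*u^3 + 60*u^2 - 12*u - 48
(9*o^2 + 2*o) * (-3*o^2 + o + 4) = -27*o^4 + 3*o^3 + 38*o^2 + 8*o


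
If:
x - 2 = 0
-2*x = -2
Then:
No Solution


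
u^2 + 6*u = u*(u + 6)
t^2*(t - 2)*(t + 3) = t^4 + t^3 - 6*t^2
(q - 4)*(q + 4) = q^2 - 16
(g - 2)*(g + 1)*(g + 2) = g^3 + g^2 - 4*g - 4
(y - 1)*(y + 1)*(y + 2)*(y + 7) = y^4 + 9*y^3 + 13*y^2 - 9*y - 14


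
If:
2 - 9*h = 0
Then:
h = 2/9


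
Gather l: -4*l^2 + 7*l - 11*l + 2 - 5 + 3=-4*l^2 - 4*l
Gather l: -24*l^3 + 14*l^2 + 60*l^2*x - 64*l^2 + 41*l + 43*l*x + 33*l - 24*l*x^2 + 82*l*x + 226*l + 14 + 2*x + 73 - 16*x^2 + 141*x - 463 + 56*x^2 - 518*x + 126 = -24*l^3 + l^2*(60*x - 50) + l*(-24*x^2 + 125*x + 300) + 40*x^2 - 375*x - 250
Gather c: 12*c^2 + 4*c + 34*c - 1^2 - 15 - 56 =12*c^2 + 38*c - 72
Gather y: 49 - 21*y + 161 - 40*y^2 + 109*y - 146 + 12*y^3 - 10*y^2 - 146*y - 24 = 12*y^3 - 50*y^2 - 58*y + 40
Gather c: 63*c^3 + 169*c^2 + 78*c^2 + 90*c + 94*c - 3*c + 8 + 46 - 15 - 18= 63*c^3 + 247*c^2 + 181*c + 21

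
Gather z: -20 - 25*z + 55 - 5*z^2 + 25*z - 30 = 5 - 5*z^2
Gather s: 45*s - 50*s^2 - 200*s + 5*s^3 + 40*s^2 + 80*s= 5*s^3 - 10*s^2 - 75*s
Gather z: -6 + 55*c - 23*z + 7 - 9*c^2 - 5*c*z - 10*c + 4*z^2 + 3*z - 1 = -9*c^2 + 45*c + 4*z^2 + z*(-5*c - 20)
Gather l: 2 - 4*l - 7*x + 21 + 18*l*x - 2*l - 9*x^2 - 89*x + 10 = l*(18*x - 6) - 9*x^2 - 96*x + 33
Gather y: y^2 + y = y^2 + y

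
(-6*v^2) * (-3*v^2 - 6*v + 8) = 18*v^4 + 36*v^3 - 48*v^2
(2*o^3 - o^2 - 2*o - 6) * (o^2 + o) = 2*o^5 + o^4 - 3*o^3 - 8*o^2 - 6*o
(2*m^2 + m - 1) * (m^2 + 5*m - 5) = 2*m^4 + 11*m^3 - 6*m^2 - 10*m + 5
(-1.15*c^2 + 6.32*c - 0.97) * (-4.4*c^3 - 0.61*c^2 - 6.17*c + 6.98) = 5.06*c^5 - 27.1065*c^4 + 7.5083*c^3 - 46.4297*c^2 + 50.0985*c - 6.7706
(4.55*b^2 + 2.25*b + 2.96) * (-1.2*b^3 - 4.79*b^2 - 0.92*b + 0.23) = -5.46*b^5 - 24.4945*b^4 - 18.5155*b^3 - 15.2019*b^2 - 2.2057*b + 0.6808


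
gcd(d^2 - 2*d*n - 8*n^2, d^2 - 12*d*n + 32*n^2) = d - 4*n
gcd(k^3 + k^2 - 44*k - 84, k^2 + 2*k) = k + 2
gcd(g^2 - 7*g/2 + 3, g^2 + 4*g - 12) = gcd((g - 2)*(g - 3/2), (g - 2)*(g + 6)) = g - 2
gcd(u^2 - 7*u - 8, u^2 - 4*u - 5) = u + 1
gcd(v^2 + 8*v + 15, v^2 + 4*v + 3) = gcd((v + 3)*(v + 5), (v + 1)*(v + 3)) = v + 3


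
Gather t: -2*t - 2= -2*t - 2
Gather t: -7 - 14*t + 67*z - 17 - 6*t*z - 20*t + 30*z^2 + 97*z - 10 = t*(-6*z - 34) + 30*z^2 + 164*z - 34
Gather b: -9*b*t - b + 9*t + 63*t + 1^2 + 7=b*(-9*t - 1) + 72*t + 8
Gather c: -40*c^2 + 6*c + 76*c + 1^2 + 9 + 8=-40*c^2 + 82*c + 18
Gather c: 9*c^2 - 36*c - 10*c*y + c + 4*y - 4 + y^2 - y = 9*c^2 + c*(-10*y - 35) + y^2 + 3*y - 4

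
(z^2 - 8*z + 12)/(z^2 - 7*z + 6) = (z - 2)/(z - 1)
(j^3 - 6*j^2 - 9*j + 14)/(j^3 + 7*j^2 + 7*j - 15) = (j^2 - 5*j - 14)/(j^2 + 8*j + 15)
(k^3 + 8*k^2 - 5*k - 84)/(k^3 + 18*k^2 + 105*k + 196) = (k - 3)/(k + 7)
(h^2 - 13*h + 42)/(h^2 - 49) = (h - 6)/(h + 7)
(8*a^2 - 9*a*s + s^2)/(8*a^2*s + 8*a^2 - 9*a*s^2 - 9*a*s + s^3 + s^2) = 1/(s + 1)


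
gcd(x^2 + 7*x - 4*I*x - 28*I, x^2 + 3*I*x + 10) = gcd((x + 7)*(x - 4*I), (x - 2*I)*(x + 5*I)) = 1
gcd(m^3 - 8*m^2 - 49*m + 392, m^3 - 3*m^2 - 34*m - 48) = m - 8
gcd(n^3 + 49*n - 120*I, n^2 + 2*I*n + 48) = n + 8*I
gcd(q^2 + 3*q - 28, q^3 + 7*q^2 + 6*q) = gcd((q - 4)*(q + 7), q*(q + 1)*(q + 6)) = 1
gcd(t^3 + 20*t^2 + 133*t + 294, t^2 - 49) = t + 7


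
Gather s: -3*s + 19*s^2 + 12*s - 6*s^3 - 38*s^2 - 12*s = -6*s^3 - 19*s^2 - 3*s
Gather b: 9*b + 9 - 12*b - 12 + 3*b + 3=0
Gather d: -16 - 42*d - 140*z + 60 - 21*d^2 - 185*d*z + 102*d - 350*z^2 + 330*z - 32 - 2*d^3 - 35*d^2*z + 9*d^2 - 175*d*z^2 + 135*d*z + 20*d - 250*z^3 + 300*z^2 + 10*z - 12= -2*d^3 + d^2*(-35*z - 12) + d*(-175*z^2 - 50*z + 80) - 250*z^3 - 50*z^2 + 200*z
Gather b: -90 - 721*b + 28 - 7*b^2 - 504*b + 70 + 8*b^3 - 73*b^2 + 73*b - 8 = 8*b^3 - 80*b^2 - 1152*b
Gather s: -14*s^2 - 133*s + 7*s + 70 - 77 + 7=-14*s^2 - 126*s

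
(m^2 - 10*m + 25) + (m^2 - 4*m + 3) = 2*m^2 - 14*m + 28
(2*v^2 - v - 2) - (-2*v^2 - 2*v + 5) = 4*v^2 + v - 7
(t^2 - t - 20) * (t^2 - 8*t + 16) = t^4 - 9*t^3 + 4*t^2 + 144*t - 320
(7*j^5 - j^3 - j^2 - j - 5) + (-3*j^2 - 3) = 7*j^5 - j^3 - 4*j^2 - j - 8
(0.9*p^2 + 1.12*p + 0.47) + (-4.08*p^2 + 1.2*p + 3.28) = -3.18*p^2 + 2.32*p + 3.75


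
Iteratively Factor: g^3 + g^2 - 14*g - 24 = (g + 3)*(g^2 - 2*g - 8) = (g + 2)*(g + 3)*(g - 4)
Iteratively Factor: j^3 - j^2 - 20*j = (j - 5)*(j^2 + 4*j) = (j - 5)*(j + 4)*(j)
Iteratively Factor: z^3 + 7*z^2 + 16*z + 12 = (z + 3)*(z^2 + 4*z + 4) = (z + 2)*(z + 3)*(z + 2)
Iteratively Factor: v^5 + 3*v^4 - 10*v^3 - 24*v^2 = (v - 3)*(v^4 + 6*v^3 + 8*v^2) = (v - 3)*(v + 4)*(v^3 + 2*v^2) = v*(v - 3)*(v + 4)*(v^2 + 2*v) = v^2*(v - 3)*(v + 4)*(v + 2)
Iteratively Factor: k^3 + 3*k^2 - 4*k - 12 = (k + 3)*(k^2 - 4) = (k + 2)*(k + 3)*(k - 2)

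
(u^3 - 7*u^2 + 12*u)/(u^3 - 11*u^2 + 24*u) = (u - 4)/(u - 8)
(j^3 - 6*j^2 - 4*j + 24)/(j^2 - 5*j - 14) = (j^2 - 8*j + 12)/(j - 7)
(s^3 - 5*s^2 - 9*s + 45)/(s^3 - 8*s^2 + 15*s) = (s + 3)/s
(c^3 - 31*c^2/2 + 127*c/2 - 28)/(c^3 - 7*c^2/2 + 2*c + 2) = (2*c^3 - 31*c^2 + 127*c - 56)/(2*c^3 - 7*c^2 + 4*c + 4)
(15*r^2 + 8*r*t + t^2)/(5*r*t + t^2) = (3*r + t)/t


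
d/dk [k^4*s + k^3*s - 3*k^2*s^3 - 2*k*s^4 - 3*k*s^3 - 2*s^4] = s*(4*k^3 + 3*k^2 - 6*k*s^2 - 2*s^3 - 3*s^2)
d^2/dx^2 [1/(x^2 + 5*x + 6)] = 2*(-x^2 - 5*x + (2*x + 5)^2 - 6)/(x^2 + 5*x + 6)^3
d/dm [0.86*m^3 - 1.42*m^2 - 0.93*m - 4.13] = 2.58*m^2 - 2.84*m - 0.93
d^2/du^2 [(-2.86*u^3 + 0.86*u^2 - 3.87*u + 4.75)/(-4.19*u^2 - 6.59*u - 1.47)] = (5.6843418860808e-14*u^5 - 2.27373675443232e-13*u^4 + 396.554562*u^3 - 302.332794*u^2 - 892.882752*u - 432.75005)/(73.560059*u^6 + 347.084097*u^5 + 623.313618*u^4 + 529.729901*u^3 + 218.680434*u^2 + 42.720993*u + 3.176523)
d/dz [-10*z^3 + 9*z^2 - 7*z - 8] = -30*z^2 + 18*z - 7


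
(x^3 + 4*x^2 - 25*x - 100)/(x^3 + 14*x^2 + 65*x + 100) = (x - 5)/(x + 5)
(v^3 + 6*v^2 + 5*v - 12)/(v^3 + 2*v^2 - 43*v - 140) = (v^2 + 2*v - 3)/(v^2 - 2*v - 35)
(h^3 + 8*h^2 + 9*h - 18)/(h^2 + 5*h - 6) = h + 3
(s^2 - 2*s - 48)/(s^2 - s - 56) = (s + 6)/(s + 7)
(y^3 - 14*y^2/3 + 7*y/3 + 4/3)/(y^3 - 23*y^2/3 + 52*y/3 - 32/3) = (3*y + 1)/(3*y - 8)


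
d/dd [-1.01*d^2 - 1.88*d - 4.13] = -2.02*d - 1.88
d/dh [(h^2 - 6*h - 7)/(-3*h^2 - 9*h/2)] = 2*(-15*h^2 - 28*h - 21)/(3*h^2*(4*h^2 + 12*h + 9))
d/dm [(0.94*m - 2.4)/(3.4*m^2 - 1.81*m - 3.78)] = (-3.196*m^2 + 16.32*m - 7.8972)/(11.56*m^4 - 12.308*m^3 - 22.4279*m^2 + 13.6836*m + 14.2884)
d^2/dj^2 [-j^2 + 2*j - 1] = -2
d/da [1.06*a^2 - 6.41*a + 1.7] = 2.12*a - 6.41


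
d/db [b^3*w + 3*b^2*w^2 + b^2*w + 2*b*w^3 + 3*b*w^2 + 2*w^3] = w*(3*b^2 + 6*b*w + 2*b + 2*w^2 + 3*w)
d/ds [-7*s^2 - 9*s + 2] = -14*s - 9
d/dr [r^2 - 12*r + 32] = 2*r - 12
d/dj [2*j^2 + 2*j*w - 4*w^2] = 4*j + 2*w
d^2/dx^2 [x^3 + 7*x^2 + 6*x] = 6*x + 14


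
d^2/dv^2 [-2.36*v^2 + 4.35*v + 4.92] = -4.72000000000000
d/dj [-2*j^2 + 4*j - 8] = 4 - 4*j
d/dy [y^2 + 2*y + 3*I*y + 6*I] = 2*y + 2 + 3*I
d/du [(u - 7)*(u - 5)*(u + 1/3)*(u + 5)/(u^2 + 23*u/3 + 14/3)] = (18*u^5 + 147*u^4 - 752*u^3 - 4226*u^2 - 3346*u + 2975)/(9*u^4 + 138*u^3 + 613*u^2 + 644*u + 196)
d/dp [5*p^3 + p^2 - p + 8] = 15*p^2 + 2*p - 1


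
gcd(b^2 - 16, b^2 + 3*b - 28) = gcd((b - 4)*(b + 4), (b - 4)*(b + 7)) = b - 4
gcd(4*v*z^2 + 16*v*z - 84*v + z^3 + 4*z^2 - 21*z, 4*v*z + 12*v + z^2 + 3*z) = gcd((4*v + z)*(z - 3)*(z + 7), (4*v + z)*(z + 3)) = 4*v + z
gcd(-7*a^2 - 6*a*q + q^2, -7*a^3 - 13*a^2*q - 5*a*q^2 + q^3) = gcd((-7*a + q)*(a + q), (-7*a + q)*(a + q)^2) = -7*a^2 - 6*a*q + q^2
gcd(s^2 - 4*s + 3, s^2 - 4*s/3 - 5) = s - 3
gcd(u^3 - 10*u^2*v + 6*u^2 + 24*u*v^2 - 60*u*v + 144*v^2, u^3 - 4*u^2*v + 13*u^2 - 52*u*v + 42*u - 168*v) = u^2 - 4*u*v + 6*u - 24*v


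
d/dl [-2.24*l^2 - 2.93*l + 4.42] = -4.48*l - 2.93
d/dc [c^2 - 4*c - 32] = 2*c - 4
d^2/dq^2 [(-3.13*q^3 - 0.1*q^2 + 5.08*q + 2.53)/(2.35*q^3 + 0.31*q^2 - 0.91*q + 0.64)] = (3.45591*q^6 + 128.16477*q^5 + 245.07492*q^4 + 50.300474*q^3 - 111.63096*q^2 - 40.852518*q + 9.021546)/(12.977875*q^9 + 5.135925*q^8 - 14.39892*q^7 + 6.655381*q^6 + 8.373192*q^5 - 7.257195*q^4 + 1.050845*q^3 + 1.97088*q^2 - 1.118208*q + 0.262144)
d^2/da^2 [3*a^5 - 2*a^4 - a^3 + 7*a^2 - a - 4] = 60*a^3 - 24*a^2 - 6*a + 14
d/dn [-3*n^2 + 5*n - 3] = 5 - 6*n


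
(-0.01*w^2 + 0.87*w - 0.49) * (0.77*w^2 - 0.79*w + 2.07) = -0.0077*w^4 + 0.6778*w^3 - 1.0853*w^2 + 2.188*w - 1.0143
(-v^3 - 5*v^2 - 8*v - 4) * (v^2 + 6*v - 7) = -v^5 - 11*v^4 - 31*v^3 - 17*v^2 + 32*v + 28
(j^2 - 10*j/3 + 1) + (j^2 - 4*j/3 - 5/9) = 2*j^2 - 14*j/3 + 4/9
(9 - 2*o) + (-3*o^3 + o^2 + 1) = -3*o^3 + o^2 - 2*o + 10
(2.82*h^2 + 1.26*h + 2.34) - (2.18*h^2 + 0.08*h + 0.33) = 0.64*h^2 + 1.18*h + 2.01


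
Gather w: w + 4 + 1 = w + 5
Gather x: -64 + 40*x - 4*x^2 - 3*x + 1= -4*x^2 + 37*x - 63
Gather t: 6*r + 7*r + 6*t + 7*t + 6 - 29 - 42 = 13*r + 13*t - 65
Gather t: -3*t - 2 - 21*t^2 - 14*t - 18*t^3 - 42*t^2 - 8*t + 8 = -18*t^3 - 63*t^2 - 25*t + 6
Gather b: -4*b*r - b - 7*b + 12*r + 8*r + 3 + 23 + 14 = b*(-4*r - 8) + 20*r + 40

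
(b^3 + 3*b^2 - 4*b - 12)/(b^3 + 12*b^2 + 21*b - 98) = (b^2 + 5*b + 6)/(b^2 + 14*b + 49)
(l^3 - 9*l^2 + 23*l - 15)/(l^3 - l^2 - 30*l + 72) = (l^2 - 6*l + 5)/(l^2 + 2*l - 24)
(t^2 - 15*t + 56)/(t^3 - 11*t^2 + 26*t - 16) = (t - 7)/(t^2 - 3*t + 2)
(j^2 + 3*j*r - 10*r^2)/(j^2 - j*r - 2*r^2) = (j + 5*r)/(j + r)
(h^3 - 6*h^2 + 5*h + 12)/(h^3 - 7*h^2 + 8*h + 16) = (h - 3)/(h - 4)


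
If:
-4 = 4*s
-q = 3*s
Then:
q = 3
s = -1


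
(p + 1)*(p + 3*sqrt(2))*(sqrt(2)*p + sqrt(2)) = sqrt(2)*p^3 + 2*sqrt(2)*p^2 + 6*p^2 + sqrt(2)*p + 12*p + 6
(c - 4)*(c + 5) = c^2 + c - 20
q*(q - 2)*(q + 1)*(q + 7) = q^4 + 6*q^3 - 9*q^2 - 14*q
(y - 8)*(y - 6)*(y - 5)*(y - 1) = y^4 - 20*y^3 + 137*y^2 - 358*y + 240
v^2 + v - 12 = (v - 3)*(v + 4)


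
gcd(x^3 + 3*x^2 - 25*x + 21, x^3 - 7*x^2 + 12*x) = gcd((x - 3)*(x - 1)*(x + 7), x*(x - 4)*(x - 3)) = x - 3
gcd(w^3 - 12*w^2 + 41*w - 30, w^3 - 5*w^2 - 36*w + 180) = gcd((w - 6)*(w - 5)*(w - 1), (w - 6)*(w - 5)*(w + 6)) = w^2 - 11*w + 30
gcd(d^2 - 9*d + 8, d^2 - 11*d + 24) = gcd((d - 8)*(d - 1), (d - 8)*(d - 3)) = d - 8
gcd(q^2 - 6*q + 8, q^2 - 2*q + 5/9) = 1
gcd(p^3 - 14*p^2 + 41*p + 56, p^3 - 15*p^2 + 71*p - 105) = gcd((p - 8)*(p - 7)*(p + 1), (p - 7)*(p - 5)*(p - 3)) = p - 7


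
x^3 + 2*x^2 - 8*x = x*(x - 2)*(x + 4)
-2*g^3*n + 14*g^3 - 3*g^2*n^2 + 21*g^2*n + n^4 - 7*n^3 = (-2*g + n)*(g + n)^2*(n - 7)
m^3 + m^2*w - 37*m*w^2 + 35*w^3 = (m - 5*w)*(m - w)*(m + 7*w)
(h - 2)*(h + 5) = h^2 + 3*h - 10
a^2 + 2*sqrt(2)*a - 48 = (a - 4*sqrt(2))*(a + 6*sqrt(2))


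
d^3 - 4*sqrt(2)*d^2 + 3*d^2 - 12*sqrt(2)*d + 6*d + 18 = (d + 3)*(d - 3*sqrt(2))*(d - sqrt(2))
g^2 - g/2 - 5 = (g - 5/2)*(g + 2)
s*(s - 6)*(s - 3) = s^3 - 9*s^2 + 18*s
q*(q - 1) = q^2 - q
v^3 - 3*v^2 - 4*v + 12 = (v - 3)*(v - 2)*(v + 2)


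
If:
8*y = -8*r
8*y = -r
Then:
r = 0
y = 0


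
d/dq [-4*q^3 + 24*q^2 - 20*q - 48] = -12*q^2 + 48*q - 20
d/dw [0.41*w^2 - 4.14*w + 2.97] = 0.82*w - 4.14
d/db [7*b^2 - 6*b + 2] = 14*b - 6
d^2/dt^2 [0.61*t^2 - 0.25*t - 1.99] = 1.22000000000000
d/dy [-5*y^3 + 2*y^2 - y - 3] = -15*y^2 + 4*y - 1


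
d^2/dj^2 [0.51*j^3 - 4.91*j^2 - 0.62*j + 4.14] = 3.06*j - 9.82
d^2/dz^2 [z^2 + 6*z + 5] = 2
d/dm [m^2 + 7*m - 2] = 2*m + 7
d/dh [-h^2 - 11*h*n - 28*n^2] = -2*h - 11*n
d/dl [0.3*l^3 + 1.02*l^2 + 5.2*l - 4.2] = 0.9*l^2 + 2.04*l + 5.2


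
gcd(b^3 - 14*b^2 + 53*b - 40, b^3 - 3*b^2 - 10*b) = b - 5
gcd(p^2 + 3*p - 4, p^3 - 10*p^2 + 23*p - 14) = p - 1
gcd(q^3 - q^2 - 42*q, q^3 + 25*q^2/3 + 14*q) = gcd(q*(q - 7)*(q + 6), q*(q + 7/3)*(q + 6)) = q^2 + 6*q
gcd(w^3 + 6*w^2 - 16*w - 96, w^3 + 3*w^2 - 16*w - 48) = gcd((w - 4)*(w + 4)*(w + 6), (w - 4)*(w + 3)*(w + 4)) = w^2 - 16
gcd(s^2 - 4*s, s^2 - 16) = s - 4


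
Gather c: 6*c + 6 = 6*c + 6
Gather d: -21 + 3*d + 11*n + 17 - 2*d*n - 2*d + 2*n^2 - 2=d*(1 - 2*n) + 2*n^2 + 11*n - 6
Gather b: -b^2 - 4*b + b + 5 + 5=-b^2 - 3*b + 10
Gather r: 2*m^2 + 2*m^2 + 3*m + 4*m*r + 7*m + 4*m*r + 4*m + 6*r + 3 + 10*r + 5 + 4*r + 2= 4*m^2 + 14*m + r*(8*m + 20) + 10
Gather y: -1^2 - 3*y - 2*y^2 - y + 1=-2*y^2 - 4*y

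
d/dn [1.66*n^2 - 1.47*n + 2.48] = 3.32*n - 1.47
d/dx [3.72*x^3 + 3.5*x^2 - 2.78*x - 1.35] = 11.16*x^2 + 7.0*x - 2.78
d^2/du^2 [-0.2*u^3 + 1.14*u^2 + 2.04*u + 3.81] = 2.28 - 1.2*u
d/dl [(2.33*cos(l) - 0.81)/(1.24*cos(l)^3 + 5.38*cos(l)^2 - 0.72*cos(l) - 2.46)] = (5.7784*cos(l)^3 + 9.5222*cos(l)^2 - 8.7156*cos(l) + 6.315)*sin(l)/(1.5376*cos(l)^6 + 13.3424*cos(l)^5 + 27.1588*cos(l)^4 - 13.848*cos(l)^3 - 25.9512*cos(l)^2 + 3.5424*cos(l) + 6.0516)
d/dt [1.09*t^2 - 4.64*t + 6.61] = 2.18*t - 4.64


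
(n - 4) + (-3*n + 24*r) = -2*n + 24*r - 4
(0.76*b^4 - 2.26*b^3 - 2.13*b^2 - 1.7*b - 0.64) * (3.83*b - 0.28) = 2.9108*b^5 - 8.8686*b^4 - 7.5251*b^3 - 5.9146*b^2 - 1.9752*b + 0.1792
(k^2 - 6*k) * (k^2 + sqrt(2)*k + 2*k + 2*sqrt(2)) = k^4 - 4*k^3 + sqrt(2)*k^3 - 12*k^2 - 4*sqrt(2)*k^2 - 12*sqrt(2)*k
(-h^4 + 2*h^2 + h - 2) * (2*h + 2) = -2*h^5 - 2*h^4 + 4*h^3 + 6*h^2 - 2*h - 4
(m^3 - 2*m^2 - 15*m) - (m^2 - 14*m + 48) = m^3 - 3*m^2 - m - 48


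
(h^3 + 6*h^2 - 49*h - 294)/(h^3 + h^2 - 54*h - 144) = (h^2 - 49)/(h^2 - 5*h - 24)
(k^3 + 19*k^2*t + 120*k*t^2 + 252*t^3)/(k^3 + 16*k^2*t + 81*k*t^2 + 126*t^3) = (k + 6*t)/(k + 3*t)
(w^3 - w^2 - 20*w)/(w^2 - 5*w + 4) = w*(w^2 - w - 20)/(w^2 - 5*w + 4)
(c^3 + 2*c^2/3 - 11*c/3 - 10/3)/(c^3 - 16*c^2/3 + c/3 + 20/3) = (3*c^2 - c - 10)/(3*c^2 - 19*c + 20)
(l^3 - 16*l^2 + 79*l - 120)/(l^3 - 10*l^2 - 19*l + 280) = (l^2 - 8*l + 15)/(l^2 - 2*l - 35)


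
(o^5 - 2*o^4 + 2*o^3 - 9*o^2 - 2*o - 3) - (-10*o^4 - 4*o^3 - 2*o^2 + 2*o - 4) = o^5 + 8*o^4 + 6*o^3 - 7*o^2 - 4*o + 1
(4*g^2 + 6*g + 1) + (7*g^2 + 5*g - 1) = 11*g^2 + 11*g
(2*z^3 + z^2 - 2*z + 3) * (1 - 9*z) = -18*z^4 - 7*z^3 + 19*z^2 - 29*z + 3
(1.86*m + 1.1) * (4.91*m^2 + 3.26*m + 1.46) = 9.1326*m^3 + 11.4646*m^2 + 6.3016*m + 1.606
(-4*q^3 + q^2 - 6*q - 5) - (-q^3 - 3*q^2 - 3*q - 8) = -3*q^3 + 4*q^2 - 3*q + 3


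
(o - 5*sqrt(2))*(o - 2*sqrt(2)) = o^2 - 7*sqrt(2)*o + 20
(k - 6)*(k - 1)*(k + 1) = k^3 - 6*k^2 - k + 6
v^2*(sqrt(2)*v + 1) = sqrt(2)*v^3 + v^2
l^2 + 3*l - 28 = (l - 4)*(l + 7)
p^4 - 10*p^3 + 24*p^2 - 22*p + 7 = (p - 7)*(p - 1)^3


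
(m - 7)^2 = m^2 - 14*m + 49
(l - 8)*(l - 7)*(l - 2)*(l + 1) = l^4 - 16*l^3 + 69*l^2 - 26*l - 112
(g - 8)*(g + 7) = g^2 - g - 56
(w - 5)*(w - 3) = w^2 - 8*w + 15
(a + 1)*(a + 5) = a^2 + 6*a + 5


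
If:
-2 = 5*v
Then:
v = -2/5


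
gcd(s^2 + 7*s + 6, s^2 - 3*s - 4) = s + 1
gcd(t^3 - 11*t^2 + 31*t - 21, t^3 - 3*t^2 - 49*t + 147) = t^2 - 10*t + 21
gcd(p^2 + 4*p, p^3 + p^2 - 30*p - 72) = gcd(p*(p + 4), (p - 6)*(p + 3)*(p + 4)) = p + 4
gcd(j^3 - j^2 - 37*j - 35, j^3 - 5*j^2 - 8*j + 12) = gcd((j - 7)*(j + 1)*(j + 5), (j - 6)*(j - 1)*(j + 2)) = 1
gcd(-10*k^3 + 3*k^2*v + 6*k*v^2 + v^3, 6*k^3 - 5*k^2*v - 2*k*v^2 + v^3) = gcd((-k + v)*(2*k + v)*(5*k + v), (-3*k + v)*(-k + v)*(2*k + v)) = -2*k^2 + k*v + v^2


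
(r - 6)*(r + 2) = r^2 - 4*r - 12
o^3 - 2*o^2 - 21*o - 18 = (o - 6)*(o + 1)*(o + 3)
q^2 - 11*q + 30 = (q - 6)*(q - 5)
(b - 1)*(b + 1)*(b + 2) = b^3 + 2*b^2 - b - 2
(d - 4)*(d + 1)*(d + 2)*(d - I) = d^4 - d^3 - I*d^3 - 10*d^2 + I*d^2 - 8*d + 10*I*d + 8*I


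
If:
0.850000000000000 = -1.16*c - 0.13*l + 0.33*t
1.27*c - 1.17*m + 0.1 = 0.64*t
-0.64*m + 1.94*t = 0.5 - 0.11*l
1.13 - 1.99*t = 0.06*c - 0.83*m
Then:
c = -0.01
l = -5.18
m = -0.20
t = 0.49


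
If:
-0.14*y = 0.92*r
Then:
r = -0.152173913043478*y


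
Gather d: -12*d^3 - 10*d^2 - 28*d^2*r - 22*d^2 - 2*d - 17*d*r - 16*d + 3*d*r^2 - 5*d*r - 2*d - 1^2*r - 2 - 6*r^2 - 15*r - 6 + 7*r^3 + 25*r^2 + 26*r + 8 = -12*d^3 + d^2*(-28*r - 32) + d*(3*r^2 - 22*r - 20) + 7*r^3 + 19*r^2 + 10*r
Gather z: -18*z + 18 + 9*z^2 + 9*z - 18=9*z^2 - 9*z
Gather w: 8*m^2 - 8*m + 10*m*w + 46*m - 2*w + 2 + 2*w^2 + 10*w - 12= 8*m^2 + 38*m + 2*w^2 + w*(10*m + 8) - 10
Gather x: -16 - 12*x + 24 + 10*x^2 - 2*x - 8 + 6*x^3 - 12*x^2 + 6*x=6*x^3 - 2*x^2 - 8*x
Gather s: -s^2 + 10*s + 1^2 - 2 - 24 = -s^2 + 10*s - 25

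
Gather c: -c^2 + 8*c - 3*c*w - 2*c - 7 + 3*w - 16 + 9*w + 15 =-c^2 + c*(6 - 3*w) + 12*w - 8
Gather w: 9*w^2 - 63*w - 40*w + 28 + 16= 9*w^2 - 103*w + 44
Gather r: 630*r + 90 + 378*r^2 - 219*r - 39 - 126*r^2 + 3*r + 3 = 252*r^2 + 414*r + 54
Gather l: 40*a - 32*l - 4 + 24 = 40*a - 32*l + 20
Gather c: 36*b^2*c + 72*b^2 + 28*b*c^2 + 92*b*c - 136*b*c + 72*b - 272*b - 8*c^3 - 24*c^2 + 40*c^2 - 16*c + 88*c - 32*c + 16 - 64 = 72*b^2 - 200*b - 8*c^3 + c^2*(28*b + 16) + c*(36*b^2 - 44*b + 40) - 48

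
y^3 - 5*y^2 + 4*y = y*(y - 4)*(y - 1)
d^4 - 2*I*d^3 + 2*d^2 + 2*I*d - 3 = (d - 1)*(d + 1)*(d - 3*I)*(d + I)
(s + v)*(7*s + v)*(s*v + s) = 7*s^3*v + 7*s^3 + 8*s^2*v^2 + 8*s^2*v + s*v^3 + s*v^2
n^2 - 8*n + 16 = (n - 4)^2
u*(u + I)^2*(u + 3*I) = u^4 + 5*I*u^3 - 7*u^2 - 3*I*u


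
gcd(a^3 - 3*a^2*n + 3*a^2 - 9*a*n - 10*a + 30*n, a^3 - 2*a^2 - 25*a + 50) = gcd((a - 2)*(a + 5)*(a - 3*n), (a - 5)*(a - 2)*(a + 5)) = a^2 + 3*a - 10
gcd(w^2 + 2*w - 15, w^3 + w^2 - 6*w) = 1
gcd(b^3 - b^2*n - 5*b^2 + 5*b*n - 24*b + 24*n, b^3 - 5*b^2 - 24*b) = b^2 - 5*b - 24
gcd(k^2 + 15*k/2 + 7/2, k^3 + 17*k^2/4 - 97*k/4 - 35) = k + 7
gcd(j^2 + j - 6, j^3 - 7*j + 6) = j^2 + j - 6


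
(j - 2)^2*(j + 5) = j^3 + j^2 - 16*j + 20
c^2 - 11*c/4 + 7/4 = (c - 7/4)*(c - 1)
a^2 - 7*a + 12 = (a - 4)*(a - 3)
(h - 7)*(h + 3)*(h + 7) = h^3 + 3*h^2 - 49*h - 147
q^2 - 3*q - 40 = (q - 8)*(q + 5)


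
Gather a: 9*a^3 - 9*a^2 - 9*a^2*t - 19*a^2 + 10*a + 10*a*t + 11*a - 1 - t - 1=9*a^3 + a^2*(-9*t - 28) + a*(10*t + 21) - t - 2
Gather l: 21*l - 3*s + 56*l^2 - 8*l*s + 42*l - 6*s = 56*l^2 + l*(63 - 8*s) - 9*s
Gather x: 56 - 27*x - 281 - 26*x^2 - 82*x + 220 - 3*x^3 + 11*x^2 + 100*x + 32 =-3*x^3 - 15*x^2 - 9*x + 27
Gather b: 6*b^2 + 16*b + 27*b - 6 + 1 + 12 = 6*b^2 + 43*b + 7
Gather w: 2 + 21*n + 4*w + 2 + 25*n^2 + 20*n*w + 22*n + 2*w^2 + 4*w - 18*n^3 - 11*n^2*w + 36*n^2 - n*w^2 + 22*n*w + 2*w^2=-18*n^3 + 61*n^2 + 43*n + w^2*(4 - n) + w*(-11*n^2 + 42*n + 8) + 4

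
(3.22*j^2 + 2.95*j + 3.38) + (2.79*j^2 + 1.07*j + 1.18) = 6.01*j^2 + 4.02*j + 4.56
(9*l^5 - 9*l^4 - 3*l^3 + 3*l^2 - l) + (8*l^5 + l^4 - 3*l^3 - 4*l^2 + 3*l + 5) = 17*l^5 - 8*l^4 - 6*l^3 - l^2 + 2*l + 5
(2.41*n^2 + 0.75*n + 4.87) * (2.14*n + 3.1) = 5.1574*n^3 + 9.076*n^2 + 12.7468*n + 15.097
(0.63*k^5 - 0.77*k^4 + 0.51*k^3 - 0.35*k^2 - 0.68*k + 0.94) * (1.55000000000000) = 0.9765*k^5 - 1.1935*k^4 + 0.7905*k^3 - 0.5425*k^2 - 1.054*k + 1.457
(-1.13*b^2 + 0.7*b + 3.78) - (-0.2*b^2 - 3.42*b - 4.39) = -0.93*b^2 + 4.12*b + 8.17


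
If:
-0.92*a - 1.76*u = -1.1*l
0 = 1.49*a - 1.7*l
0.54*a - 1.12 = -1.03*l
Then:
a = 0.78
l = 0.68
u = 0.02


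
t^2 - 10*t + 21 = (t - 7)*(t - 3)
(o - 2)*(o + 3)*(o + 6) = o^3 + 7*o^2 - 36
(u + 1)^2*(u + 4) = u^3 + 6*u^2 + 9*u + 4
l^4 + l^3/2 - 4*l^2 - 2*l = l*(l - 2)*(l + 1/2)*(l + 2)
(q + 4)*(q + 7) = q^2 + 11*q + 28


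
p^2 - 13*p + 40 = (p - 8)*(p - 5)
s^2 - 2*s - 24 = (s - 6)*(s + 4)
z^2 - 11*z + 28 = (z - 7)*(z - 4)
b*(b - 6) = b^2 - 6*b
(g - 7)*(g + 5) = g^2 - 2*g - 35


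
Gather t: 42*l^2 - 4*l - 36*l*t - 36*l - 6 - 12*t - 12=42*l^2 - 40*l + t*(-36*l - 12) - 18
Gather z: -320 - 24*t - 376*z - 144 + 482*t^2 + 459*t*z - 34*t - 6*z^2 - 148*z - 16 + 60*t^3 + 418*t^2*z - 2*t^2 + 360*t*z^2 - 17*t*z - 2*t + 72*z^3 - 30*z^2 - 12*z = 60*t^3 + 480*t^2 - 60*t + 72*z^3 + z^2*(360*t - 36) + z*(418*t^2 + 442*t - 536) - 480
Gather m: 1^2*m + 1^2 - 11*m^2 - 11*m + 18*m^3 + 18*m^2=18*m^3 + 7*m^2 - 10*m + 1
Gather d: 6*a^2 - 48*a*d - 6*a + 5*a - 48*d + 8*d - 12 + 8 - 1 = 6*a^2 - a + d*(-48*a - 40) - 5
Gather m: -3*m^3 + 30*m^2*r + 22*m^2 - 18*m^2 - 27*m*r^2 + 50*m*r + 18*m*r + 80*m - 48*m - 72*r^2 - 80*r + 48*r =-3*m^3 + m^2*(30*r + 4) + m*(-27*r^2 + 68*r + 32) - 72*r^2 - 32*r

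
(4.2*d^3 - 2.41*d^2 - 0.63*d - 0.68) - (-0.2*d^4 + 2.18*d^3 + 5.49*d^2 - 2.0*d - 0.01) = 0.2*d^4 + 2.02*d^3 - 7.9*d^2 + 1.37*d - 0.67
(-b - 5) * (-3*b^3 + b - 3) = 3*b^4 + 15*b^3 - b^2 - 2*b + 15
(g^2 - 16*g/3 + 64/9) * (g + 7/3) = g^3 - 3*g^2 - 16*g/3 + 448/27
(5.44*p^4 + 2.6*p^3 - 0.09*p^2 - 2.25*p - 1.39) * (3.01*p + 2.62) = 16.3744*p^5 + 22.0788*p^4 + 6.5411*p^3 - 7.0083*p^2 - 10.0789*p - 3.6418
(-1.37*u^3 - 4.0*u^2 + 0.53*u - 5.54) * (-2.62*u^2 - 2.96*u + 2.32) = 3.5894*u^5 + 14.5352*u^4 + 7.273*u^3 + 3.666*u^2 + 17.628*u - 12.8528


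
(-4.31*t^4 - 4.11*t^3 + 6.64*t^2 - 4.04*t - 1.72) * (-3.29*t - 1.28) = 14.1799*t^5 + 19.0387*t^4 - 16.5848*t^3 + 4.7924*t^2 + 10.83*t + 2.2016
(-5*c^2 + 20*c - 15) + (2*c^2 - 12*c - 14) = -3*c^2 + 8*c - 29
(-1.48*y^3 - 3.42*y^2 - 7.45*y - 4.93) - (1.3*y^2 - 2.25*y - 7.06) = -1.48*y^3 - 4.72*y^2 - 5.2*y + 2.13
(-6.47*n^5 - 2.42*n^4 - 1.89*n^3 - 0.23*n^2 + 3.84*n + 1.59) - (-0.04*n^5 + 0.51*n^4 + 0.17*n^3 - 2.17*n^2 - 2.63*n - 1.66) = -6.43*n^5 - 2.93*n^4 - 2.06*n^3 + 1.94*n^2 + 6.47*n + 3.25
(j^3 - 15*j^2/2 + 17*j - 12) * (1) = j^3 - 15*j^2/2 + 17*j - 12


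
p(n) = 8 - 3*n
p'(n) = -3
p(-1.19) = 11.57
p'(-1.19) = -3.00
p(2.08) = 1.76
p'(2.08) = -3.00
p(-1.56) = 12.68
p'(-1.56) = -3.00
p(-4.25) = 20.75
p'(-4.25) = -3.00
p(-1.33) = 11.99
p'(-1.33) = -3.00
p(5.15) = -7.45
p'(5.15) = -3.00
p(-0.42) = 9.26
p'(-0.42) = -3.00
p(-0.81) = 10.43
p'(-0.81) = -3.00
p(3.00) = -1.00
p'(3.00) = -3.00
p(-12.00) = 44.00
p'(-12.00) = -3.00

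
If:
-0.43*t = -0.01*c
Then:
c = 43.0*t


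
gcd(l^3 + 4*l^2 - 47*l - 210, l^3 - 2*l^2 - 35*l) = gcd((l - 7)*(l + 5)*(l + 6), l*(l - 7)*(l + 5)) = l^2 - 2*l - 35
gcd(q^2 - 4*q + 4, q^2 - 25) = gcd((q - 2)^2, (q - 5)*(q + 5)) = 1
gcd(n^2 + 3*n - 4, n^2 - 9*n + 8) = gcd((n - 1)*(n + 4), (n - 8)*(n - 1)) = n - 1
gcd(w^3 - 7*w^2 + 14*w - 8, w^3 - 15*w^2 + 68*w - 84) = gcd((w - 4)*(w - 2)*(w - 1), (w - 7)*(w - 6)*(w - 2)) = w - 2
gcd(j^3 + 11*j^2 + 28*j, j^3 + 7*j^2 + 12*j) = j^2 + 4*j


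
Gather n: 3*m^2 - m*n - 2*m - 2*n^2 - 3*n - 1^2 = 3*m^2 - 2*m - 2*n^2 + n*(-m - 3) - 1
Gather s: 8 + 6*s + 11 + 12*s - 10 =18*s + 9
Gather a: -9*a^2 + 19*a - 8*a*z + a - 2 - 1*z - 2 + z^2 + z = -9*a^2 + a*(20 - 8*z) + z^2 - 4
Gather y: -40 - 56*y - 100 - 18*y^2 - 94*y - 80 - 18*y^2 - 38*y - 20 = -36*y^2 - 188*y - 240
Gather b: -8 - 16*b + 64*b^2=64*b^2 - 16*b - 8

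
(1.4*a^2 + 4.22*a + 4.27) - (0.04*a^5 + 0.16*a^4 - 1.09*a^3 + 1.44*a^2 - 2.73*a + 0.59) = -0.04*a^5 - 0.16*a^4 + 1.09*a^3 - 0.04*a^2 + 6.95*a + 3.68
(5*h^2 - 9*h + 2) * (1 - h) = -5*h^3 + 14*h^2 - 11*h + 2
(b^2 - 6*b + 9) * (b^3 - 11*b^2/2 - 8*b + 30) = b^5 - 23*b^4/2 + 34*b^3 + 57*b^2/2 - 252*b + 270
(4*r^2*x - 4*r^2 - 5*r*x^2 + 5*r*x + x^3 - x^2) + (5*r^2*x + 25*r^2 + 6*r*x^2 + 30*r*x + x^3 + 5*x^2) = 9*r^2*x + 21*r^2 + r*x^2 + 35*r*x + 2*x^3 + 4*x^2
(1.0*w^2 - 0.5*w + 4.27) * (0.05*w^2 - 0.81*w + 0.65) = 0.05*w^4 - 0.835*w^3 + 1.2685*w^2 - 3.7837*w + 2.7755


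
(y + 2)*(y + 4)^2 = y^3 + 10*y^2 + 32*y + 32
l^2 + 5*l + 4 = (l + 1)*(l + 4)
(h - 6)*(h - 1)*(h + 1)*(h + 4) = h^4 - 2*h^3 - 25*h^2 + 2*h + 24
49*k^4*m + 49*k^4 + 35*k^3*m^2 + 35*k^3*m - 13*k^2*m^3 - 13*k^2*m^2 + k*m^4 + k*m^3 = (-7*k + m)^2*(k + m)*(k*m + k)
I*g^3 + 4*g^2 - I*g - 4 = (g + 1)*(g - 4*I)*(I*g - I)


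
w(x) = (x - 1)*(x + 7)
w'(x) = 2*x + 6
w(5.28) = 52.56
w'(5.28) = 16.56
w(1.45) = 3.80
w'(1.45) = 8.90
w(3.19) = 22.32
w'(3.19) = 12.38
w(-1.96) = -14.92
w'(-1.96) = 2.08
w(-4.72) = -13.04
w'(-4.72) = -3.44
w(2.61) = 15.47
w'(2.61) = 11.22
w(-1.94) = -14.88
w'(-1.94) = 2.12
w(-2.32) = -15.54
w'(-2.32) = 1.36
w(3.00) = 20.00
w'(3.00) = 12.00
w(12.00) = 209.00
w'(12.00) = 30.00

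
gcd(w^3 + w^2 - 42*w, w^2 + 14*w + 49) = w + 7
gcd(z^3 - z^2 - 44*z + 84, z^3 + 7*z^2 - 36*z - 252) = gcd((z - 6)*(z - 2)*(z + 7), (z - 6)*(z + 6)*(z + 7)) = z^2 + z - 42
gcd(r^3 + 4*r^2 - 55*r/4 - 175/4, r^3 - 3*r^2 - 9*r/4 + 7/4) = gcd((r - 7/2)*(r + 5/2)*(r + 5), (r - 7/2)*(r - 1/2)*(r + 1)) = r - 7/2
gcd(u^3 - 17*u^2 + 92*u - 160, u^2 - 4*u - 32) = u - 8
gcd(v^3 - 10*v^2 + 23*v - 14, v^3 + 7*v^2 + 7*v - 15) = v - 1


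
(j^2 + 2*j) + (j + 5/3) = j^2 + 3*j + 5/3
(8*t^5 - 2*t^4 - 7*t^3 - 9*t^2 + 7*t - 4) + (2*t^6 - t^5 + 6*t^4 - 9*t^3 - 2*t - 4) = 2*t^6 + 7*t^5 + 4*t^4 - 16*t^3 - 9*t^2 + 5*t - 8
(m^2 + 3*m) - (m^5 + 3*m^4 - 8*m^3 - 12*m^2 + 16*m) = -m^5 - 3*m^4 + 8*m^3 + 13*m^2 - 13*m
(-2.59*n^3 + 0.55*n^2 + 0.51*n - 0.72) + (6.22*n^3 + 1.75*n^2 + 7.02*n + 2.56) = 3.63*n^3 + 2.3*n^2 + 7.53*n + 1.84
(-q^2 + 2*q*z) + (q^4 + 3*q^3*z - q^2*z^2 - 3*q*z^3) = q^4 + 3*q^3*z - q^2*z^2 - q^2 - 3*q*z^3 + 2*q*z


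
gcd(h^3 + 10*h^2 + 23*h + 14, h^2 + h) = h + 1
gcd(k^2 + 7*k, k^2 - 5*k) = k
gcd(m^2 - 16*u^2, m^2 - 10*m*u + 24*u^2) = -m + 4*u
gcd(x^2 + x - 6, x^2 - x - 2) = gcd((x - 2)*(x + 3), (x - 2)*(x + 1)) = x - 2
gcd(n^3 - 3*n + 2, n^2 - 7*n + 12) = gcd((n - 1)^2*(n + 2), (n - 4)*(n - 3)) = 1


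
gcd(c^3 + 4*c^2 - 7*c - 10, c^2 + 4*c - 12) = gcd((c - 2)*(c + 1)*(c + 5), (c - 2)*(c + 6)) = c - 2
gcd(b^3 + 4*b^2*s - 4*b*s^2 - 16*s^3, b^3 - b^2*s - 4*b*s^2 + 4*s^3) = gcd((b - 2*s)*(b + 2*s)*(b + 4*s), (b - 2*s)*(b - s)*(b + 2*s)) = -b^2 + 4*s^2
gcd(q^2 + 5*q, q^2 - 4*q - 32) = 1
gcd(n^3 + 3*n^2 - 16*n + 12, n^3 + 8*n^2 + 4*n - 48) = n^2 + 4*n - 12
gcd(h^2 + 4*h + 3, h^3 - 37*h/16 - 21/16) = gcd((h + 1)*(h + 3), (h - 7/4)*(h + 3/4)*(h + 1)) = h + 1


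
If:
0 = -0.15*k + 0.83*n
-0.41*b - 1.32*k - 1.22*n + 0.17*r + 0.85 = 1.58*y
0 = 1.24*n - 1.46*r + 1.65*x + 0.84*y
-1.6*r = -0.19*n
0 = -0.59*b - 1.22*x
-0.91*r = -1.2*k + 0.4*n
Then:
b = 0.44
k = 0.00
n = 0.00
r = 0.00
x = -0.22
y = 0.42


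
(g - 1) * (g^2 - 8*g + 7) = g^3 - 9*g^2 + 15*g - 7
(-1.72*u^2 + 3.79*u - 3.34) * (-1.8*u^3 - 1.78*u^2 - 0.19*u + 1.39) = 3.096*u^5 - 3.7604*u^4 - 0.4074*u^3 + 2.8343*u^2 + 5.9027*u - 4.6426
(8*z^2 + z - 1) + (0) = 8*z^2 + z - 1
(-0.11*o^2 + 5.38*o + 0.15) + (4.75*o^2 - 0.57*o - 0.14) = 4.64*o^2 + 4.81*o + 0.00999999999999998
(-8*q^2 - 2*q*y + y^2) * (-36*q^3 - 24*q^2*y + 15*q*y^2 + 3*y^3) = 288*q^5 + 264*q^4*y - 108*q^3*y^2 - 78*q^2*y^3 + 9*q*y^4 + 3*y^5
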